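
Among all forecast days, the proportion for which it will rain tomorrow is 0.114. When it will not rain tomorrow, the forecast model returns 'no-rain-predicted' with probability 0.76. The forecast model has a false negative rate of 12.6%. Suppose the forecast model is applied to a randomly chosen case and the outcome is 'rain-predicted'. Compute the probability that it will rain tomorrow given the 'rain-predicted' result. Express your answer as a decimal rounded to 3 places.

Write H for 'it will rain tomorrow'. Prior odds H:¬H = 0.114/0.886 = 0.12867. For the 'rain-predicted' outcome, the likelihood ratio is 0.874/0.24 = 3.6417.
Posterior odds = 0.12867 × 3.6417 = 0.46857, so P(H|E) = 0.46857/(1+0.46857) = 0.319.

P(H | E) ≈ 0.319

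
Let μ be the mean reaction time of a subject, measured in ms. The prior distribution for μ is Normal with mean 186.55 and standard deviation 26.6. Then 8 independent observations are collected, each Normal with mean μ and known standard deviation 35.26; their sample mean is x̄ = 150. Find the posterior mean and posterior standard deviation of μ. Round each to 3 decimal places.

Prior precision 1/τ₀² = 1/26.6² = 0.00141331; data precision n/σ² = 8/35.26² = 0.00643466.
Posterior precision = 0.00141331 + 0.00643466 = 0.00784796, giving posterior SD = 1/√0.00784796 = 11.288.
Posterior mean = (0.00141331·186.55 + 0.00643466·150) / 0.00784796 = 156.582.

Posterior mean ≈ 156.582; posterior SD ≈ 11.288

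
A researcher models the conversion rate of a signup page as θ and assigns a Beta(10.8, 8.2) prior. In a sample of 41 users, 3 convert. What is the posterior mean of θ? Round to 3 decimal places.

Posterior mean ≈ 0.230

Observing 3 successes and 38 failures updates Beta(10.8, 8.2) by adding the success and failure counts to the two shape parameters: α = 10.8+3 = 13.8, β = 8.2+38 = 46.2.
Posterior mean = α/(α+β) = 13.8/60 = 0.230.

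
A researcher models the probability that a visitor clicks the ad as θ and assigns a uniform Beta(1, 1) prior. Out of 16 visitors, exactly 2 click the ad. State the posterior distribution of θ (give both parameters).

The binomial likelihood is conjugate to the Beta prior: with 2 successes and 14 failures, the posterior is Beta(1+2, 1+14) = Beta(3, 15).

Posterior: Beta(3, 15)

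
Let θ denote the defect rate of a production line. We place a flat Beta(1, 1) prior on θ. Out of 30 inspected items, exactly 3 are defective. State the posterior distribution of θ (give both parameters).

The binomial likelihood is conjugate to the Beta prior: with 3 successes and 27 failures, the posterior is Beta(1+3, 1+27) = Beta(4, 28).

Posterior: Beta(4, 28)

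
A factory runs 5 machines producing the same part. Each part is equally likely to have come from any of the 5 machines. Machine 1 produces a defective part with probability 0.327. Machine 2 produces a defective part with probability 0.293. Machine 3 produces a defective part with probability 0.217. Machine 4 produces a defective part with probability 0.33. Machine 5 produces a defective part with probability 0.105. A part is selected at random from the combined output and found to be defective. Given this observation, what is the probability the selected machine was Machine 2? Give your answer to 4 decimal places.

Posterior probability ≈ 0.2303

P(defective|M1) = 0.327; P(defective|M2) = 0.293; P(defective|M3) = 0.217; P(defective|M4) = 0.33; P(defective|M5) = 0.105.
Prior × likelihood for each source: 0.2·0.327=0.06540, 0.2·0.293=0.05860, 0.2·0.217=0.04340, 0.2·0.33=0.06600, 0.2·0.105=0.02100. Summing gives P(defective) = 0.25440.
P(Machine 2 | defective) = 0.05860 / 0.25440 = 0.2303.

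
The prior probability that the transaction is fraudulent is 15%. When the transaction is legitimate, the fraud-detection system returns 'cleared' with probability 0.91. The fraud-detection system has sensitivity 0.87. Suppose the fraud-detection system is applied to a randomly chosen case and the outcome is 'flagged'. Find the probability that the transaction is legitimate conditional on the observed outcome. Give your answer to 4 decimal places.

P(¬H | E) ≈ 0.3696

Write H for 'the transaction is fraudulent'. Prior odds H:¬H = 0.15/0.85 = 0.17647. For the 'flagged' outcome, the likelihood ratio is 0.87/0.09 = 9.6667.
Posterior odds = 0.17647 × 9.6667 = 1.7059, so P(H|E) = 1.7059/(1+1.7059) = 0.6304. Then P(¬H|E) = 1 − 0.6304 = 0.3696.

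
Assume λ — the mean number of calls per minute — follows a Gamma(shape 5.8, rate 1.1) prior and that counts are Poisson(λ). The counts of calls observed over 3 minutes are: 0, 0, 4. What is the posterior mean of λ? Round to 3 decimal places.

Posterior mean ≈ 2.390

The Poisson likelihood adds the total count to the shape and the number of exposure periods to the rate. Here ∑xᵢ = 4 and n = 3, so shape 5.8→9.8 and rate 1.1→4.1.
Posterior mean = shape/rate = 9.8/4.1 = 2.390.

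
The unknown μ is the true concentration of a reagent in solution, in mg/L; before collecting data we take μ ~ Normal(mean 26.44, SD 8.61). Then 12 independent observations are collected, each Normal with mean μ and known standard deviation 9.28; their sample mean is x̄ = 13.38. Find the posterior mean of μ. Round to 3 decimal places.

Posterior mean ≈ 14.533

With known σ, the Normal prior is conjugate. Weight on the data is w = (n/σ²)/(n/σ² + 1/τ₀²) = 0.139343/(0.139343+0.0134894) = 0.91174.
Posterior mean = w·x̄ + (1−w)·μ₀ = 0.91174·13.38 + 0.088263·26.44 = 14.533.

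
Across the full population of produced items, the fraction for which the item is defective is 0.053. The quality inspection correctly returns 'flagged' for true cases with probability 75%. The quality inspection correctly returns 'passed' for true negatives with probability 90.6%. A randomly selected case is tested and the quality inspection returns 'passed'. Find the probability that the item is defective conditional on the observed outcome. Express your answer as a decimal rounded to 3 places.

Write H for 'the item is defective'. Prior odds H:¬H = 0.053/0.947 = 0.055966. For the 'passed' outcome, the likelihood ratio is 0.25/0.906 = 0.27594.
Posterior odds = 0.055966 × 0.27594 = 0.015443, so P(H|E) = 0.015443/(1+0.015443) = 0.015.

P(H | E) ≈ 0.015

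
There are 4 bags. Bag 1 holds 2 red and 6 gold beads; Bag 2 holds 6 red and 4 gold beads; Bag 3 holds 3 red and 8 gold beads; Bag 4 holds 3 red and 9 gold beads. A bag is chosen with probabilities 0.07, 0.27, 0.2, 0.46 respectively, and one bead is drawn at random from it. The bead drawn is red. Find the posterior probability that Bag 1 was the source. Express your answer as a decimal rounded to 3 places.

Posterior probability ≈ 0.050

Tabulate prior·likelihood by source: [1] prior 0.07, lik 0.25, product 0.01750; [2] prior 0.27, lik 0.6, product 0.1620; [3] prior 0.2, lik 0.2727, product 0.05455; [4] prior 0.46, lik 0.25, product 0.1150.
Normalizing constant = 0.34905; the posterior for Bag 1 is its product over the sum, 0.01750/0.34905 = 0.050.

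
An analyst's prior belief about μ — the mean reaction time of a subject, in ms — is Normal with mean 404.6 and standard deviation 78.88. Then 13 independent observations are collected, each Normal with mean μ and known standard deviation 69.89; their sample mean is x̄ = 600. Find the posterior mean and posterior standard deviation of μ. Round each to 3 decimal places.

Posterior mean ≈ 588.872; posterior SD ≈ 18.824

With known σ, the Normal prior is conjugate. Weight on the data is w = (n/σ²)/(n/σ² + 1/τ₀²) = 0.00266142/(0.00266142+0.00016072) = 0.94305.
Posterior mean = w·x̄ + (1−w)·μ₀ = 0.94305·600 + 0.056949·404.6 = 588.872. Posterior variance = 1/(0.00266142+0.00016072) = 354.341, so SD = 18.824.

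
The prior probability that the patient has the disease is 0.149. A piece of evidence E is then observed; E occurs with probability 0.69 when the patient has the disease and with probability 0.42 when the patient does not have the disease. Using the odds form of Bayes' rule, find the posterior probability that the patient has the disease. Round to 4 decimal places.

Prior odds = 0.149/(1−0.149) = 0.17509. In log-odds, ln(0.17509) = -1.7425.
Add log likelihood ratio: ln(1.6429) = 0.49644.
Posterior log-odds = -1.2460, so posterior odds = exp(-1.2460) = 0.28764. Converting, P(H|E) = 0.28764/1.2876 = 0.2234.

Posterior probability ≈ 0.2234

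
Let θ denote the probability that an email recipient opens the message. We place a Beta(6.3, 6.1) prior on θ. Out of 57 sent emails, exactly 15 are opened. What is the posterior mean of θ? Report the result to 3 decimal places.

Posterior mean ≈ 0.307

The binomial likelihood is conjugate to the Beta prior: with 15 successes and 42 failures, the posterior is Beta(6.3+15, 6.1+42) = Beta(21.3, 48.1).
E[θ | data] = 21.3/(21.3+48.1) = 0.307.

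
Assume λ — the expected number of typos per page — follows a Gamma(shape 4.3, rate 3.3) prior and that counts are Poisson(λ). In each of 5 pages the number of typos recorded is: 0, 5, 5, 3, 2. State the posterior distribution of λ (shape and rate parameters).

Total count ∑xᵢ = 15 over n = 5 pages.
Gamma is conjugate to the Poisson likelihood: posterior is Gamma(shape = 4.3+15 = 19.3, rate = 3.3+5 = 8.3).

Posterior: Gamma(shape=19.3, rate=8.3)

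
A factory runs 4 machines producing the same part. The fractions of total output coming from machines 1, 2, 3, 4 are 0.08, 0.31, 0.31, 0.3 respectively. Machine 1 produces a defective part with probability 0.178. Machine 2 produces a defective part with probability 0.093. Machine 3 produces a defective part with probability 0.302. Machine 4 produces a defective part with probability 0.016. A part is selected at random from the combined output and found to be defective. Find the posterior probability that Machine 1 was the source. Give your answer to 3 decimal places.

P(defective|M1) = 0.178; P(defective|M2) = 0.093; P(defective|M3) = 0.302; P(defective|M4) = 0.016.
Prior × likelihood for each source: 0.08·0.178=0.01424, 0.31·0.093=0.02883, 0.31·0.302=0.09362, 0.3·0.016=0.004800. Summing gives P(defective) = 0.14149.
P(Machine 1 | defective) = 0.01424 / 0.14149 = 0.101.

Posterior probability ≈ 0.101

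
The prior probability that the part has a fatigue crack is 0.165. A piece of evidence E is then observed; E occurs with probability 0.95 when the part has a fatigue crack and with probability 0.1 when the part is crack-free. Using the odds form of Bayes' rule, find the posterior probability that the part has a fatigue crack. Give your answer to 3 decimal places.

Posterior probability ≈ 0.652

Prior odds = 0.165/(1−0.165) = 0.19760.
Likelihood ratio for E = 0.95/0.1 = 9.5000.
Posterior odds = prior odds × LR = 1.8772.
Posterior probability = odds/(1+odds) = 1.8772/2.8772 = 0.652.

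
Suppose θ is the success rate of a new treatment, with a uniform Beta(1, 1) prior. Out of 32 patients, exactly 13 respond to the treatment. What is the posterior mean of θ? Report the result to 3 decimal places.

Posterior mean ≈ 0.412

Observing 13 successes and 19 failures updates Beta(1, 1) by adding the success and failure counts to the two shape parameters: α = 1+13 = 14, β = 1+19 = 20.
Posterior mean = α/(α+β) = 14/34 = 0.412.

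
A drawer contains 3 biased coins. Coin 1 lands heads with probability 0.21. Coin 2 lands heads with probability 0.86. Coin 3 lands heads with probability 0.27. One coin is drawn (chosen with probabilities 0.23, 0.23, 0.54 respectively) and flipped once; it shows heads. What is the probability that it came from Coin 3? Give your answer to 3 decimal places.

Posterior probability ≈ 0.372

Tabulate prior·likelihood by source: [1] prior 0.23, lik 0.21, product 0.04830; [2] prior 0.23, lik 0.86, product 0.1978; [3] prior 0.54, lik 0.27, product 0.1458.
Normalizing constant = 0.39190; the posterior for Coin 3 is its product over the sum, 0.1458/0.39190 = 0.372.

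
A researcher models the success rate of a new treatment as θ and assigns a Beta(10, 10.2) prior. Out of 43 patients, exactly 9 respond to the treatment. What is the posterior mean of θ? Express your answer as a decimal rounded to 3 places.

Observing 9 successes and 34 failures updates Beta(10, 10.2) by adding the success and failure counts to the two shape parameters: α = 10+9 = 19, β = 10.2+34 = 44.2.
E[θ | data] = 19/(19+44.2) = 0.301.

Posterior mean ≈ 0.301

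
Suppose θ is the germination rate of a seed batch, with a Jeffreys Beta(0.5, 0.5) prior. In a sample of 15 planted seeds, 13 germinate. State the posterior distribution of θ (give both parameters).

Posterior: Beta(13.5, 2.5)

Observing 13 successes and 2 failures updates Beta(0.5, 0.5) by adding the success and failure counts to the two shape parameters: α = 0.5+13 = 13.5, β = 0.5+2 = 2.5.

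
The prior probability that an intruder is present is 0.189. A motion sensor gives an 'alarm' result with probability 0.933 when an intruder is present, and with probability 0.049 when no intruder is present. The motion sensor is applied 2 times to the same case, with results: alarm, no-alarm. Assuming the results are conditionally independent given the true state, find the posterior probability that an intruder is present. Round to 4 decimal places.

Let H be the event that an intruder is present; start with P(H) = 0.189. P('alarm'|H) = 0.933, P('alarm'|¬H) = 0.049.
Update on result 1 ('alarm'): P(H) ← 0.933·0.1890 / (0.933·0.1890 + 0.049·0.8110) = 0.17634/0.21608 = 0.8161.
Update on result 2 ('no-alarm'): P(H) ← 0.067·0.8161 / (0.067·0.8161 + 0.951·0.1839) = 0.054678/0.22958 = 0.2382.

Posterior P(H) ≈ 0.2382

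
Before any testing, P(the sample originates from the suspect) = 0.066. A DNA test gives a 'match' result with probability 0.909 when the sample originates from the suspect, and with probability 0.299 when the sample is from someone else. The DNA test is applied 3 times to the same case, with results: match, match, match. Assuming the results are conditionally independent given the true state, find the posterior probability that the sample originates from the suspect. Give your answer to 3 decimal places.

Posterior P(H) ≈ 0.665

Let H be the event that the sample originates from the suspect; start with P(H) = 0.066. P('match'|H) = 0.909, P('match'|¬H) = 0.299.
Update on result 1 ('match'): P(H) ← 0.909·0.0660 / (0.909·0.0660 + 0.299·0.9340) = 0.059994/0.33926 = 0.1768.
Update on result 2 ('match'): P(H) ← 0.909·0.1768 / (0.909·0.1768 + 0.299·0.8232) = 0.16075/0.40687 = 0.3951.
Update on result 3 ('match'): P(H) ← 0.909·0.3951 / (0.909·0.3951 + 0.299·0.6049) = 0.35913/0.54000 = 0.6651.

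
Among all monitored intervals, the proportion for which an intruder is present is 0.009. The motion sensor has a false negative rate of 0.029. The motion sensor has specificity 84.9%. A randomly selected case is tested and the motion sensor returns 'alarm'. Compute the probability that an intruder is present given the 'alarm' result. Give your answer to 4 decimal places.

P(H | E) ≈ 0.0552

Write H for 'an intruder is present'. Prior odds H:¬H = 0.009/0.991 = 0.0090817. For the 'alarm' outcome, the likelihood ratio is 0.971/0.151 = 6.4305.
Posterior odds = 0.0090817 × 6.4305 = 0.058400, so P(H|E) = 0.058400/(1+0.058400) = 0.0552.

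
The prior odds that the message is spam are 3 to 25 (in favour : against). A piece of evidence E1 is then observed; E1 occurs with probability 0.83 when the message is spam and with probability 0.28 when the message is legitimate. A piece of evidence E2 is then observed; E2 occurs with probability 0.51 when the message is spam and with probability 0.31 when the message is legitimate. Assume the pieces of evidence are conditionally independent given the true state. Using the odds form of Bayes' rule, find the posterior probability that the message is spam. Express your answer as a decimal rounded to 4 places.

Prior odds = 3/25 = 0.12000. In log-odds, ln(0.12000) = -2.1203.
Add log likelihood ratios: ln(2.9643) + ln(1.6452) = 1.5845.
Posterior log-odds = -0.53579, so posterior odds = exp(-0.53579) = 0.58521. Converting, P(H|E) = 0.58521/1.5852 = 0.3692.

Posterior probability ≈ 0.3692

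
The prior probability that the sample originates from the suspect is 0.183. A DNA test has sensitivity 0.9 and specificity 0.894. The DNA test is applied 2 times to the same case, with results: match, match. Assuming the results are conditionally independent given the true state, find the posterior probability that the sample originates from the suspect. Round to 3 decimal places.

Posterior P(H) ≈ 0.942

With H the event that the sample originates from the suspect, the joint likelihood of the observed sequence is P(data|H) = 0.9·0.9 = 0.81000 and P(data|¬H) = 0.106·0.106 = 0.011236.
Bayes: P(H|data) = 0.183·0.81000 / (0.183·0.81000 + 0.817·0.011236) = 0.14823/0.15741 = 0.9417.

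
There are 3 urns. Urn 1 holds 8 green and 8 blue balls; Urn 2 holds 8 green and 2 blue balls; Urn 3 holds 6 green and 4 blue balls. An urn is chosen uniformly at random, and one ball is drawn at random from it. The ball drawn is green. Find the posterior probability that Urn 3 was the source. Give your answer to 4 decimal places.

Posterior probability ≈ 0.3158

Tabulate prior·likelihood by source: [1] prior 0.333333, lik 0.5, product 0.1667; [2] prior 0.333333, lik 0.8, product 0.2667; [3] prior 0.333333, lik 0.6, product 0.2000.
Normalizing constant = 0.63333; the posterior for Urn 3 is its product over the sum, 0.2000/0.63333 = 0.3158.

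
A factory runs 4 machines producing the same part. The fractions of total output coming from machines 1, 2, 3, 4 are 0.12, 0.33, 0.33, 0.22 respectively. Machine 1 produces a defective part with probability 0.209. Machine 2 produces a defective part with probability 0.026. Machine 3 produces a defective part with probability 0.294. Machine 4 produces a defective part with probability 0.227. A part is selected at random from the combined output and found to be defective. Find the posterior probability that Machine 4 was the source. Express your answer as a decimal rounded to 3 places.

P(defective|M1) = 0.209; P(defective|M2) = 0.026; P(defective|M3) = 0.294; P(defective|M4) = 0.227.
Prior × likelihood for each source: 0.12·0.209=0.02508, 0.33·0.026=0.008580, 0.33·0.294=0.09702, 0.22·0.227=0.04994. Summing gives P(defective) = 0.18062.
P(Machine 4 | defective) = 0.04994 / 0.18062 = 0.276.

Posterior probability ≈ 0.276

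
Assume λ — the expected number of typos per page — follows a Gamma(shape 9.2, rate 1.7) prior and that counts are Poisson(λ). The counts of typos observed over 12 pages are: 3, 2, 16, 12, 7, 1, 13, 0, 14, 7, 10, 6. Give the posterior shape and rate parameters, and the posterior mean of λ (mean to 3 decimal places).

Total count ∑xᵢ = 91 over n = 12 pages.
Gamma is conjugate to the Poisson likelihood: posterior is Gamma(shape = 9.2+91 = 100.2, rate = 1.7+12 = 13.7).
E[λ | data] = 100.2/13.7 = 7.314.

Posterior: Gamma(shape=100.2, rate=13.7); mean ≈ 7.314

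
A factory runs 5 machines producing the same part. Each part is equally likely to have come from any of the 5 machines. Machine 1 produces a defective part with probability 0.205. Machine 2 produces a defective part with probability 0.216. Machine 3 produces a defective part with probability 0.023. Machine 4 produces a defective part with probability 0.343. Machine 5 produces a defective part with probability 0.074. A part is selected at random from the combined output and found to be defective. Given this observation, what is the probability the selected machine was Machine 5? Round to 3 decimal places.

P(defective|M1) = 0.205; P(defective|M2) = 0.216; P(defective|M3) = 0.023; P(defective|M4) = 0.343; P(defective|M5) = 0.074.
Prior × likelihood for each source: 0.2·0.205=0.04100, 0.2·0.216=0.04320, 0.2·0.023=0.004600, 0.2·0.343=0.06860, 0.2·0.074=0.01480. Summing gives P(defective) = 0.17220.
P(Machine 5 | defective) = 0.01480 / 0.17220 = 0.086.

Posterior probability ≈ 0.086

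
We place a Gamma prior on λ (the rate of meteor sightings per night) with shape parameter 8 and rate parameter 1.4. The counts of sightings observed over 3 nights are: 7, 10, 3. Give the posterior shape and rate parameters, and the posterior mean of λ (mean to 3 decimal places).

The Poisson likelihood adds the total count to the shape and the number of exposure periods to the rate. Here ∑xᵢ = 20 and n = 3, so shape 8→28 and rate 1.4→4.4.
Posterior mean = shape/rate = 28/4.4 = 6.364.

Posterior: Gamma(shape=28, rate=4.4); mean ≈ 6.364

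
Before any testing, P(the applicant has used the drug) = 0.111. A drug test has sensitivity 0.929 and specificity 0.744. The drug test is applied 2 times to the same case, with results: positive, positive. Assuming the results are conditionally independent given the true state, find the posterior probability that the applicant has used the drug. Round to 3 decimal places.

Posterior P(H) ≈ 0.622

Let H be the event that the applicant has used the drug; start with P(H) = 0.111. P('positive'|H) = 0.929, P('positive'|¬H) = 0.256.
Update on result 1 ('positive'): P(H) ← 0.929·0.1110 / (0.929·0.1110 + 0.256·0.8890) = 0.10312/0.33070 = 0.3118.
Update on result 2 ('positive'): P(H) ← 0.929·0.3118 / (0.929·0.3118 + 0.256·0.6882) = 0.28968/0.46585 = 0.6218.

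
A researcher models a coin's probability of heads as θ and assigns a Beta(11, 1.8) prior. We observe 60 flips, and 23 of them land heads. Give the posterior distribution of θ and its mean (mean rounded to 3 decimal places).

Posterior: Beta(34, 38.8); mean ≈ 0.467

Observing 23 successes and 37 failures updates Beta(11, 1.8) by adding the success and failure counts to the two shape parameters: α = 11+23 = 34, β = 1.8+37 = 38.8.
Posterior mean = α/(α+β) = 34/72.8 = 0.467.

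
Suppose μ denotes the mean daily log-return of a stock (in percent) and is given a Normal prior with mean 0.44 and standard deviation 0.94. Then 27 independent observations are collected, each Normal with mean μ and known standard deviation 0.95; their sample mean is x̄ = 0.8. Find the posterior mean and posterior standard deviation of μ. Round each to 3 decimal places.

Posterior mean ≈ 0.787; posterior SD ≈ 0.179

With known σ, the Normal prior is conjugate. Weight on the data is w = (n/σ²)/(n/σ² + 1/τ₀²) = 29.9169/(29.9169+1.13173) = 0.96355.
Posterior mean = w·x̄ + (1−w)·μ₀ = 0.96355·0.8 + 0.036450·0.44 = 0.787. Posterior variance = 1/(29.9169+1.13173) = 0.0322075, so SD = 0.179.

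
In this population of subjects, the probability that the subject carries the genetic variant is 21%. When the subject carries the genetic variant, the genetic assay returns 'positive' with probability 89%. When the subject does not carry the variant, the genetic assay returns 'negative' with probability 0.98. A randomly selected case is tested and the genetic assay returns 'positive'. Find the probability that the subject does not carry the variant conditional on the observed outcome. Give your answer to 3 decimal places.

Write H for 'the subject carries the genetic variant'. Prior odds H:¬H = 0.21/0.79 = 0.26582. For the 'positive' outcome, the likelihood ratio is 0.89/0.02 = 44.500.
Posterior odds = 0.26582 × 44.500 = 11.829, so P(H|E) = 11.829/(1+11.829) = 0.922. Then P(¬H|E) = 1 − 0.922 = 0.078.

P(¬H | E) ≈ 0.078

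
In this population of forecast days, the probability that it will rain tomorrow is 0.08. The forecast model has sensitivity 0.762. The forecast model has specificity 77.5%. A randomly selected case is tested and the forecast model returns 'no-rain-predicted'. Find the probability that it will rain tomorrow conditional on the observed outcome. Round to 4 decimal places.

Let H be the event that it will rain tomorrow. P(H) = 0.08, so P(¬H) = 0.92. With E the 'no-rain-predicted' result, P(E|H) = 0.238 and P(E|¬H) = 0.775.
P(E) = 0.238·0.08 + 0.775·0.92 = 0.019040 + 0.71300 = 0.73204.
By Bayes' theorem, P(H|E) = 0.019040 / 0.73204 = 0.0260.

P(H | E) ≈ 0.0260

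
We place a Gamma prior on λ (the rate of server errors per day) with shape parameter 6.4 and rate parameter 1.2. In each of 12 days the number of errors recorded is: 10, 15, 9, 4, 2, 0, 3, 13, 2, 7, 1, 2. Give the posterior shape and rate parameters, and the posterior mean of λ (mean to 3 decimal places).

The Poisson likelihood adds the total count to the shape and the number of exposure periods to the rate. Here ∑xᵢ = 68 and n = 12, so shape 6.4→74.4 and rate 1.2→13.2.
E[λ | data] = 74.4/13.2 = 5.636.

Posterior: Gamma(shape=74.4, rate=13.2); mean ≈ 5.636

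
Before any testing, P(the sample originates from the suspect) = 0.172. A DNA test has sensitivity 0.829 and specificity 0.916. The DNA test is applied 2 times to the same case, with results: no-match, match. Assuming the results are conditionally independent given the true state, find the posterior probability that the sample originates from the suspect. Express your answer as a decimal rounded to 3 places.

Posterior P(H) ≈ 0.277

Let H be the event that the sample originates from the suspect; start with P(H) = 0.172. P('match'|H) = 0.829, P('match'|¬H) = 0.084.
Update on result 1 ('no-match'): P(H) ← 0.171·0.1720 / (0.171·0.1720 + 0.916·0.8280) = 0.029412/0.78786 = 0.0373.
Update on result 2 ('match'): P(H) ← 0.829·0.0373 / (0.829·0.0373 + 0.084·0.9627) = 0.030948/0.11181 = 0.2768.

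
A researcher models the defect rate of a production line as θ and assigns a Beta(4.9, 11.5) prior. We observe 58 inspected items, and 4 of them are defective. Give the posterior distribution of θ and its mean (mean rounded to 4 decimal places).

Posterior: Beta(8.9, 65.5); mean ≈ 0.1196

The binomial likelihood is conjugate to the Beta prior: with 4 successes and 54 failures, the posterior is Beta(4.9+4, 11.5+54) = Beta(8.9, 65.5).
Posterior mean = α/(α+β) = 8.9/74.4 = 0.1196.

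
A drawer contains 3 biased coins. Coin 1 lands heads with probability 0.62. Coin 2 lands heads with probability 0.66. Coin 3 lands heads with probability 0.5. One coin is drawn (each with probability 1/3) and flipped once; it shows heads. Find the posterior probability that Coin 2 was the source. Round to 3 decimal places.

P(heads|C1) = 0.62; P(heads|C2) = 0.66; P(heads|C3) = 0.5.
Prior × likelihood for each source: 0.333333·0.62=0.2067, 0.333333·0.66=0.2200, 0.333333·0.5=0.1667. Summing gives P(heads) = 0.59333.
P(Coin 2 | heads) = 0.2200 / 0.59333 = 0.371.

Posterior probability ≈ 0.371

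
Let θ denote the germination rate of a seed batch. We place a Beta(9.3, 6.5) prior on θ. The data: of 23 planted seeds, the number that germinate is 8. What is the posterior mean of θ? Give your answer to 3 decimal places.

The binomial likelihood is conjugate to the Beta prior: with 8 successes and 15 failures, the posterior is Beta(9.3+8, 6.5+15) = Beta(17.3, 21.5).
E[θ | data] = 17.3/(17.3+21.5) = 0.446.

Posterior mean ≈ 0.446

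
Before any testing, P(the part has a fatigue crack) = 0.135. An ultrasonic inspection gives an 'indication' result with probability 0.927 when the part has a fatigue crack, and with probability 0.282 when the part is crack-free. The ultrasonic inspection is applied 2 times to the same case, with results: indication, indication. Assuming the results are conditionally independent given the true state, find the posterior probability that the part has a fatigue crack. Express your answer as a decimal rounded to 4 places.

Posterior P(H) ≈ 0.6278

Let H be the event that the part has a fatigue crack; start with P(H) = 0.135. P('indication'|H) = 0.927, P('indication'|¬H) = 0.282.
Update on result 1 ('indication'): P(H) ← 0.927·0.1350 / (0.927·0.1350 + 0.282·0.8650) = 0.12515/0.36907 = 0.3391.
Update on result 2 ('indication'): P(H) ← 0.927·0.3391 / (0.927·0.3391 + 0.282·0.6609) = 0.31432/0.50070 = 0.6278.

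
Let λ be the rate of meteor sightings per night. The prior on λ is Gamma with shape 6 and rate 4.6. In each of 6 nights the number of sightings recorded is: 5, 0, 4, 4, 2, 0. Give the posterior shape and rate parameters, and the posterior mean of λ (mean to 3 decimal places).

Posterior: Gamma(shape=21, rate=10.6); mean ≈ 1.981

Total count ∑xᵢ = 15 over n = 6 nights.
Gamma is conjugate to the Poisson likelihood: posterior is Gamma(shape = 6+15 = 21, rate = 4.6+6 = 10.6).
Posterior mean = shape/rate = 21/10.6 = 1.981.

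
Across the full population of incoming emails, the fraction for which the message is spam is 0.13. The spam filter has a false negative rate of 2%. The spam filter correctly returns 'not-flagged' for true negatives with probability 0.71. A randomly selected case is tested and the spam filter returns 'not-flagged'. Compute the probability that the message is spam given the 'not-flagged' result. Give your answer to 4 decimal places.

P(H | E) ≈ 0.0042

Let H be the event that the message is spam. P(H) = 0.13, so P(¬H) = 0.87. With E the 'not-flagged' result, P(E|H) = 0.02 and P(E|¬H) = 0.71.
P(E) = 0.02·0.13 + 0.71·0.87 = 0.0026000 + 0.61770 = 0.62030.
By Bayes' theorem, P(H|E) = 0.0026000 / 0.62030 = 0.0042.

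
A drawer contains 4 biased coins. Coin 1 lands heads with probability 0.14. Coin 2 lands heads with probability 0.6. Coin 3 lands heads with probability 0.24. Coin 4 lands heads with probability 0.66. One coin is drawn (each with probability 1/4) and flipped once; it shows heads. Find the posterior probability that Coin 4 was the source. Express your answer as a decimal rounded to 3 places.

Posterior probability ≈ 0.402

P(heads|C1) = 0.14; P(heads|C2) = 0.6; P(heads|C3) = 0.24; P(heads|C4) = 0.66.
Prior × likelihood for each source: 0.25·0.14=0.03500, 0.25·0.6=0.1500, 0.25·0.24=0.06000, 0.25·0.66=0.1650. Summing gives P(heads) = 0.41000.
P(Coin 4 | heads) = 0.1650 / 0.41000 = 0.402.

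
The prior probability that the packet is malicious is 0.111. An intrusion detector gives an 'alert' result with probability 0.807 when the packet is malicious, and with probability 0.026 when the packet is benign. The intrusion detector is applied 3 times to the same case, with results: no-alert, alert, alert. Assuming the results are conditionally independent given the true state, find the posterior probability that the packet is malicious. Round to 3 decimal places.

With H the event that the packet is malicious, the joint likelihood of the observed sequence is P(data|H) = 0.193·0.807·0.807 = 0.12569 and P(data|¬H) = 0.974·0.026·0.026 = 0.00065842.
Bayes: P(H|data) = 0.111·0.12569 / (0.111·0.12569 + 0.889·0.00065842) = 0.013952/0.014537 = 0.9597.

Posterior P(H) ≈ 0.960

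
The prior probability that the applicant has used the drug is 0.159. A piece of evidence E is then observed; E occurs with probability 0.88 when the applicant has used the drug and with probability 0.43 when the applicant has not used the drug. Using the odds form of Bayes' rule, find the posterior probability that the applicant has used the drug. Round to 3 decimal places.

Posterior probability ≈ 0.279

Prior odds = 0.159/(1−0.159) = 0.18906. In log-odds, ln(0.18906) = -1.6657.
Add log likelihood ratio: ln(2.0465) = 0.71614.
Posterior log-odds = -0.94955, so posterior odds = exp(-0.94955) = 0.38691. Converting, P(H|E) = 0.38691/1.3869 = 0.279.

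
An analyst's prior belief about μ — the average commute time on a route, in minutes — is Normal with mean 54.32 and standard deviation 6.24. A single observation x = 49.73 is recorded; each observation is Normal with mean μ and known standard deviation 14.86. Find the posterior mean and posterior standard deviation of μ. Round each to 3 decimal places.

Posterior mean ≈ 53.632; posterior SD ≈ 5.753

Prior precision 1/τ₀² = 1/6.24² = 0.0256821; data precision n/σ² = 1/14.86² = 0.00452858.
Posterior precision = 0.0256821 + 0.00452858 = 0.0302107, giving posterior SD = 1/√0.0302107 = 5.753.
Posterior mean = (0.0256821·54.32 + 0.00452858·49.73) / 0.0302107 = 53.632.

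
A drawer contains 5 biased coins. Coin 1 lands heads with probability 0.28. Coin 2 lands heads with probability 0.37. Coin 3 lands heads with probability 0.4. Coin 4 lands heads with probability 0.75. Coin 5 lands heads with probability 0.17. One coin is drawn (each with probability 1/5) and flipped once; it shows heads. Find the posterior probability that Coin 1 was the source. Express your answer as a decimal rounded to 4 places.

Posterior probability ≈ 0.1421

Tabulate prior·likelihood by source: [1] prior 0.2, lik 0.28, product 0.05600; [2] prior 0.2, lik 0.37, product 0.07400; [3] prior 0.2, lik 0.4, product 0.08000; [4] prior 0.2, lik 0.75, product 0.1500; [5] prior 0.2, lik 0.17, product 0.03400.
Normalizing constant = 0.39400; the posterior for Coin 1 is its product over the sum, 0.05600/0.39400 = 0.1421.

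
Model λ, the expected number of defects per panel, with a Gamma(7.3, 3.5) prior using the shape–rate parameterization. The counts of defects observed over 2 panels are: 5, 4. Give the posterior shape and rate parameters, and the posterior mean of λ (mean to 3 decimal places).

Total count ∑xᵢ = 9 over n = 2 panels.
Gamma is conjugate to the Poisson likelihood: posterior is Gamma(shape = 7.3+9 = 16.3, rate = 3.5+2 = 5.5).
Posterior mean = shape/rate = 16.3/5.5 = 2.964.

Posterior: Gamma(shape=16.3, rate=5.5); mean ≈ 2.964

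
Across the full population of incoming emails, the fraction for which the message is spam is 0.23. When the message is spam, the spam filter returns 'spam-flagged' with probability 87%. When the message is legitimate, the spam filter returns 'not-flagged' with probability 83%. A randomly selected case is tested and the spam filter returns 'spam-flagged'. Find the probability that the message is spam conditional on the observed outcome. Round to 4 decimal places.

Let H be the event that the message is spam. P(H) = 0.23, so P(¬H) = 0.77. With E the 'spam-flagged' result, P(E|H) = 0.87 and P(E|¬H) = 0.17.
P(E) = 0.87·0.23 + 0.17·0.77 = 0.20010 + 0.13090 = 0.33100.
By Bayes' theorem, P(H|E) = 0.20010 / 0.33100 = 0.6045.

P(H | E) ≈ 0.6045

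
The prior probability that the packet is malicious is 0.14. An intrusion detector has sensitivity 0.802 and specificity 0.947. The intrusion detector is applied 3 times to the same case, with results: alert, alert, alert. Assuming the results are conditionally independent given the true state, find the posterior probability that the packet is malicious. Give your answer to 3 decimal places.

With H the event that the packet is malicious, the joint likelihood of the observed sequence is P(data|H) = 0.802·0.802·0.802 = 0.51585 and P(data|¬H) = 0.053·0.053·0.053 = 0.00014888.
Bayes: P(H|data) = 0.14·0.51585 / (0.14·0.51585 + 0.86·0.00014888) = 0.072219/0.072347 = 0.9982.

Posterior P(H) ≈ 0.998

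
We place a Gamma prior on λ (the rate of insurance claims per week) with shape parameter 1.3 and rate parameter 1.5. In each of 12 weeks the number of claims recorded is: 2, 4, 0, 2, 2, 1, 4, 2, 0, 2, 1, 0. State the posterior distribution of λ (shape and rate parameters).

Posterior: Gamma(shape=21.3, rate=13.5)

Total count ∑xᵢ = 20 over n = 12 weeks.
Gamma is conjugate to the Poisson likelihood: posterior is Gamma(shape = 1.3+20 = 21.3, rate = 1.5+12 = 13.5).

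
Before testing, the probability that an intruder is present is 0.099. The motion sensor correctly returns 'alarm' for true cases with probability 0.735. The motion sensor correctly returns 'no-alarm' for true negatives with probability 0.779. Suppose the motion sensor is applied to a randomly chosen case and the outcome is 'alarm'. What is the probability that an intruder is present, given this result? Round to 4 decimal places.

Write H for 'an intruder is present'. Prior odds H:¬H = 0.099/0.901 = 0.10988. For the 'alarm' outcome, the likelihood ratio is 0.735/0.221 = 3.3258.
Posterior odds = 0.10988 × 3.3258 = 0.36543, so P(H|E) = 0.36543/(1+0.36543) = 0.2676.

P(H | E) ≈ 0.2676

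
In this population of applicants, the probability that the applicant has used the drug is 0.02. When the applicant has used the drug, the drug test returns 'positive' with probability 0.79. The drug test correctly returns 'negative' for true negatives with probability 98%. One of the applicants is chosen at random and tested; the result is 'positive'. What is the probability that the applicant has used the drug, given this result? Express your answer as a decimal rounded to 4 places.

Write H for 'the applicant has used the drug'. Prior odds H:¬H = 0.02/0.98 = 0.020408. For the 'positive' outcome, the likelihood ratio is 0.79/0.02 = 39.500.
Posterior odds = 0.020408 × 39.500 = 0.80612, so P(H|E) = 0.80612/(1+0.80612) = 0.4463.

P(H | E) ≈ 0.4463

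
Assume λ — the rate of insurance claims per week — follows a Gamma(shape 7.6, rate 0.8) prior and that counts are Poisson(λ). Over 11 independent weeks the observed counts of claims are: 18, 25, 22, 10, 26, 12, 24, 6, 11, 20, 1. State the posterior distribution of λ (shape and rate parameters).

Posterior: Gamma(shape=182.6, rate=11.8)

Total count ∑xᵢ = 175 over n = 11 weeks.
Gamma is conjugate to the Poisson likelihood: posterior is Gamma(shape = 7.6+175 = 182.6, rate = 0.8+11 = 11.8).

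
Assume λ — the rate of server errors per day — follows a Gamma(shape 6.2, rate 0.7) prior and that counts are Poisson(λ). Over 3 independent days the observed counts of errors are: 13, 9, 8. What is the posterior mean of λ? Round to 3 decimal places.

The Poisson likelihood adds the total count to the shape and the number of exposure periods to the rate. Here ∑xᵢ = 30 and n = 3, so shape 6.2→36.2 and rate 0.7→3.7.
Posterior mean = shape/rate = 36.2/3.7 = 9.784.

Posterior mean ≈ 9.784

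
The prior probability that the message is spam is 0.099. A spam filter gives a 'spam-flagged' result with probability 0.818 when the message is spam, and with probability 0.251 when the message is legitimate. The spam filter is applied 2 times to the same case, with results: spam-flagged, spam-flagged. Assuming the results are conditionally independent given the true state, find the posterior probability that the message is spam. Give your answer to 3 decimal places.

With H the event that the message is spam, the joint likelihood of the observed sequence is P(data|H) = 0.818·0.818 = 0.66912 and P(data|¬H) = 0.251·0.251 = 0.063001.
Bayes: P(H|data) = 0.099·0.66912 / (0.099·0.66912 + 0.901·0.063001) = 0.066243/0.12301 = 0.5385.

Posterior P(H) ≈ 0.539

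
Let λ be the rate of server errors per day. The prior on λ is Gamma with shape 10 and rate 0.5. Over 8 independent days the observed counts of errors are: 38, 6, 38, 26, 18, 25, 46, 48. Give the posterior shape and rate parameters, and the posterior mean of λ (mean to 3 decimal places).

The Poisson likelihood adds the total count to the shape and the number of exposure periods to the rate. Here ∑xᵢ = 245 and n = 8, so shape 10→255 and rate 0.5→8.5.
E[λ | data] = 255/8.5 = 30.000.

Posterior: Gamma(shape=255, rate=8.5); mean ≈ 30.000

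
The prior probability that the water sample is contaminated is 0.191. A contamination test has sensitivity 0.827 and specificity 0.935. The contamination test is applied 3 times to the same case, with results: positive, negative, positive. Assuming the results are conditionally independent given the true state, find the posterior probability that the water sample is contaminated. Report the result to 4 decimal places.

Posterior P(H) ≈ 0.8761

With H the event that the water sample is contaminated, the joint likelihood of the observed sequence is P(data|H) = 0.827·0.173·0.827 = 0.11832 and P(data|¬H) = 0.065·0.935·0.065 = 0.0039504.
Bayes: P(H|data) = 0.191·0.11832 / (0.191·0.11832 + 0.809·0.0039504) = 0.022599/0.025795 = 0.8761.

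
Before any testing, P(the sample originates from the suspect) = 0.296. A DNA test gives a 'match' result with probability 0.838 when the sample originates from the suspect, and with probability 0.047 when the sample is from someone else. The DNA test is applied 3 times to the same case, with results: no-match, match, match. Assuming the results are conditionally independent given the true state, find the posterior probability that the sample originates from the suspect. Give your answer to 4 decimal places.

Let H be the event that the sample originates from the suspect; start with P(H) = 0.296. P('match'|H) = 0.838, P('match'|¬H) = 0.047.
Update on result 1 ('no-match'): P(H) ← 0.162·0.2960 / (0.162·0.2960 + 0.953·0.7040) = 0.047952/0.71886 = 0.0667.
Update on result 2 ('match'): P(H) ← 0.838·0.0667 / (0.838·0.0667 + 0.047·0.9333) = 0.055899/0.099764 = 0.5603.
Update on result 3 ('match'): P(H) ← 0.838·0.5603 / (0.838·0.5603 + 0.047·0.4397) = 0.46954/0.49021 = 0.9578.

Posterior P(H) ≈ 0.9578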